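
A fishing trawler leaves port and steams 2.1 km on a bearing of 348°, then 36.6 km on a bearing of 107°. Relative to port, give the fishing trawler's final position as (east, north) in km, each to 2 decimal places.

(34.56, -8.65)

Leg 1 (348°, 2.1 km): east 2.1 sin 348° = -0.44, north 2.1 cos 348° = 2.05
Leg 2 (107°, 36.6 km): east 36.6 sin 107° = 35.00, north 36.6 cos 107° = -10.70
Summing: 34.56 km east, -8.65 km north → (34.56, -8.65).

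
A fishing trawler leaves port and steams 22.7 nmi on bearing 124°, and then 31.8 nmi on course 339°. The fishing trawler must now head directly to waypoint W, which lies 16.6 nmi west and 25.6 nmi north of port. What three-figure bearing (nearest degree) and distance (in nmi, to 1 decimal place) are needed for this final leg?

290°, 25.5 nmi

Leg 1 (124°, 22.7 nmi): east 22.7 sin 124° = 18.82, north 22.7 cos 124° = -12.69
Leg 2 (339°, 31.8 nmi): east 31.8 sin 339° = -11.40, north 31.8 cos 339° = 29.69
Current position: (7.42, 16.99). Target: (-16.6, 25.6). Remaining: Δeast = -24.02, Δnorth = 8.61.
Bearing = atan2(-24.02, 8.61) mod 360° = 289.71°; distance = √((-24.02)² + (8.61)²) = 25.518 nmi.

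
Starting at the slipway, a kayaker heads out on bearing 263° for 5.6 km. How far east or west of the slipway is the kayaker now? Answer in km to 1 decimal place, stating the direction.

Leg 1 (263°, 5.6 km): east 5.6 sin 263° = -5.56, north 5.6 cos 263° = -0.68
Net east component: -5.56 km.

5.6 km west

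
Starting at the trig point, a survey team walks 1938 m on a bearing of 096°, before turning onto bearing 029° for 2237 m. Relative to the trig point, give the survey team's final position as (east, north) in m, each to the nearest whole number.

(3012, 1754)

Leg 1 (096°, 1938 m): east 1938 sin 96° = 1927.38, north 1938 cos 96° = -202.58
Leg 2 (029°, 2237 m): east 2237 sin 29° = 1084.52, north 2237 cos 29° = 1956.52
Summing: 3011.90 m east, 1753.95 m north → (3012, 1754).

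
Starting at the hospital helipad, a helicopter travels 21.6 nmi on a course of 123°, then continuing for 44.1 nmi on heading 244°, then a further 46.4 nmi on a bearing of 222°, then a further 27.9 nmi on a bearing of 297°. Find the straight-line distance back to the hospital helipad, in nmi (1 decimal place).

93.8 nmi

Leg 1 (123°, 21.6 nmi): east 21.6 sin 123° = 18.12, north 21.6 cos 123° = -11.76
Leg 2 (244°, 44.1 nmi): east 44.1 sin 244° = -39.64, north 44.1 cos 244° = -19.33
Leg 3 (222°, 46.4 nmi): east 46.4 sin 222° = -31.05, north 46.4 cos 222° = -34.48
Leg 4 (297°, 27.9 nmi): east 27.9 sin 297° = -24.86, north 27.9 cos 297° = 12.67
Net: -77.43 east, -52.91 north. Distance = √((-77.43)² + (-52.91)²) = 93.781 nmi.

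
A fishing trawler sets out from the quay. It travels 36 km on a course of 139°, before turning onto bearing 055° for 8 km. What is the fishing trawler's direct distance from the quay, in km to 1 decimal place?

Leg 1 (139°, 36 km): east 36 sin 139° = 23.62, north 36 cos 139° = -27.17
Leg 2 (055°, 8 km): east 8 sin 55° = 6.55, north 8 cos 55° = 4.59
Net: 30.17 east, -22.58 north. Distance = √((30.17)² + (-22.58)²) = 37.686 km.

37.7 km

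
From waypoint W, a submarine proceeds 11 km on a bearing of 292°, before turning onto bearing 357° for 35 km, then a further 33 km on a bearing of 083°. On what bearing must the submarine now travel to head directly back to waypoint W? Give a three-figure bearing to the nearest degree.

206°

Leg 1 (292°, 11 km): east 11 sin 292° = -10.20, north 11 cos 292° = 4.12
Leg 2 (357°, 35 km): east 35 sin 357° = -1.83, north 35 cos 357° = 34.95
Leg 3 (083°, 33 km): east 33 sin 83° = 32.75, north 33 cos 83° = 4.02
Net displacement: 20.72 east, 43.09 north. Direction back to start is (-20.72, -43.09): bearing = atan2(-20.72, -43.09) mod 360° = 205.68° ≈ 206°.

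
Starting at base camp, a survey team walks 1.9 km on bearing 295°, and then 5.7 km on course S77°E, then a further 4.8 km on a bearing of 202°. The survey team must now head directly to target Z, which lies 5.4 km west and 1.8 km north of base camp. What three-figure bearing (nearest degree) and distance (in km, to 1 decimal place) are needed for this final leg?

Leg 1 (295°, 1.9 km): east 1.9 sin 295° = -1.72, north 1.9 cos 295° = 0.80
Leg 2 (S77°E, 5.7 km): east 5.7 sin 103° = 5.55, north 5.7 cos 103° = -1.28
Leg 3 (202°, 4.8 km): east 4.8 sin 202° = -1.80, north 4.8 cos 202° = -4.45
Current position: (2.03, -4.93). Target: (-5.4, 1.8). Remaining: Δeast = -7.43, Δnorth = 6.73.
Bearing = atan2(-7.43, 6.73) mod 360° = 312.15°; distance = √((-7.43)² + (6.73)²) = 10.028 km.

312°, 10.0 km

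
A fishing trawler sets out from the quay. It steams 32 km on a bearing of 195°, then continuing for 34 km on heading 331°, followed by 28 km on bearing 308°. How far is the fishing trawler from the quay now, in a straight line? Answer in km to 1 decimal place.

49.5 km

Leg 1 (195°, 32 km): east 32 sin 195° = -8.28, north 32 cos 195° = -30.91
Leg 2 (331°, 34 km): east 34 sin 331° = -16.48, north 34 cos 331° = 29.74
Leg 3 (308°, 28 km): east 28 sin 308° = -22.06, north 28 cos 308° = 17.24
Net: -46.83 east, 16.07 north. Distance = √((-46.83)² + (16.07)²) = 49.509 km.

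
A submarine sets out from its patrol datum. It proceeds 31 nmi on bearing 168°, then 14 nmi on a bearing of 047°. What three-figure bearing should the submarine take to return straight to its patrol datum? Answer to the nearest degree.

321°

Leg 1 (168°, 31 nmi): east 31 sin 168° = 6.45, north 31 cos 168° = -30.32
Leg 2 (047°, 14 nmi): east 14 sin 47° = 10.24, north 14 cos 47° = 9.55
Net displacement: 16.68 east, -20.77 north. Direction back to start is (-16.68, 20.77): bearing = atan2(-16.68, 20.77) mod 360° = 321.23° ≈ 321°.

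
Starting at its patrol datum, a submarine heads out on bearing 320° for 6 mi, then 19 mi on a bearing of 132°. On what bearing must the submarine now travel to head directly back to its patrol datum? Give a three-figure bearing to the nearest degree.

308°

Leg 1 (320°, 6 mi): east 6 sin 320° = -3.86, north 6 cos 320° = 4.60
Leg 2 (132°, 19 mi): east 19 sin 132° = 14.12, north 19 cos 132° = -12.71
Net displacement: 10.26 east, -8.12 north. Direction back to start is (-10.26, 8.12): bearing = atan2(-10.26, 8.12) mod 360° = 308.34° ≈ 308°.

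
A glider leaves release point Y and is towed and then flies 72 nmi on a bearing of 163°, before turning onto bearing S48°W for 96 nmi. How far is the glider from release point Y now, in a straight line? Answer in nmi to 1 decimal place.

Leg 1 (163°, 72 nmi): east 72 sin 163° = 21.05, north 72 cos 163° = -68.85
Leg 2 (S48°W, 96 nmi): east 96 sin 228° = -71.34, north 96 cos 228° = -64.24
Net: -50.29 east, -133.09 north. Distance = √((-50.29)² + (-133.09)²) = 142.275 nmi.

142.3 nmi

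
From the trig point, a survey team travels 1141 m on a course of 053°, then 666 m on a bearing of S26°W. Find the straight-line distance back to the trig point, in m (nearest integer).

Leg 1 (053°, 1141 m): east 1141 sin 53° = 911.24, north 1141 cos 53° = 686.67
Leg 2 (S26°W, 666 m): east 666 sin 206° = -291.96, north 666 cos 206° = -598.60
Net: 619.29 east, 88.07 north. Distance = √((619.29)² + (88.07)²) = 625.519 m.

626 m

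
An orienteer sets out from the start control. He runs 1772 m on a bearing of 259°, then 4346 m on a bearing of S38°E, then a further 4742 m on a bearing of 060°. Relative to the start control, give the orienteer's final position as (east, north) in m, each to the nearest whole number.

(5043, -1392)

Leg 1 (259°, 1772 m): east 1772 sin 259° = -1739.44, north 1772 cos 259° = -338.11
Leg 2 (S38°E, 4346 m): east 4346 sin 142° = 2675.66, north 4346 cos 142° = -3424.69
Leg 3 (060°, 4742 m): east 4742 sin 60° = 4106.69, north 4742 cos 60° = 2371.00
Summing: 5042.91 m east, -1391.81 m north → (5043, -1392).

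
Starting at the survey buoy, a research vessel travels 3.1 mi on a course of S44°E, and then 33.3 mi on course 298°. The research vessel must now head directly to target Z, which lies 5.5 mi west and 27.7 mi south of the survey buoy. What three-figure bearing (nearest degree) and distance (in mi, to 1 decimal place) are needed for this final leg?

Leg 1 (S44°E, 3.1 mi): east 3.1 sin 136° = 2.15, north 3.1 cos 136° = -2.23
Leg 2 (298°, 33.3 mi): east 33.3 sin 298° = -29.40, north 33.3 cos 298° = 15.63
Current position: (-27.25, 13.40). Target: (-5.5, -27.7). Remaining: Δeast = 21.75, Δnorth = -41.10.
Bearing = atan2(21.75, -41.10) mod 360° = 152.12°; distance = √((21.75)² + (-41.10)²) = 46.503 mi.

152°, 46.5 mi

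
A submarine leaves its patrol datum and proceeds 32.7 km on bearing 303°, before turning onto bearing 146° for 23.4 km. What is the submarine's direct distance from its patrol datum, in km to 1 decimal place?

14.4 km

Leg 1 (303°, 32.7 km): east 32.7 sin 303° = -27.42, north 32.7 cos 303° = 17.81
Leg 2 (146°, 23.4 km): east 23.4 sin 146° = 13.09, north 23.4 cos 146° = -19.40
Net: -14.34 east, -1.59 north. Distance = √((-14.34)² + (-1.59)²) = 14.427 km.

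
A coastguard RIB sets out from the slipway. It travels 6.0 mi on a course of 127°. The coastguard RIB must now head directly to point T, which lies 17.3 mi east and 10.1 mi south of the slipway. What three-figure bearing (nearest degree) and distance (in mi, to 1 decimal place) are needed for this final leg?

117°, 14.1 mi

Leg 1 (127°, 6.0 mi): east 6.0 sin 127° = 4.79, north 6.0 cos 127° = -3.61
Current position: (4.79, -3.61). Target: (17.3, -10.1). Remaining: Δeast = 12.51, Δnorth = -6.49.
Bearing = atan2(12.51, -6.49) mod 360° = 117.42°; distance = √((12.51)² + (-6.49)²) = 14.091 mi.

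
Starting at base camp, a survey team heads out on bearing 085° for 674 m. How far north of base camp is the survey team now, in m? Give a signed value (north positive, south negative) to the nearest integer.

Leg 1 (085°, 674 m): east 674 sin 85° = 671.44, north 674 cos 85° = 58.74
Net north component: 58.74 m.

59 m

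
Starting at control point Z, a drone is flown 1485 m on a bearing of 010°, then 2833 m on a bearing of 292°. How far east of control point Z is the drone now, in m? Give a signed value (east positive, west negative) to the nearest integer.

Leg 1 (010°, 1485 m): east 1485 sin 10° = 257.87, north 1485 cos 10° = 1462.44
Leg 2 (292°, 2833 m): east 2833 sin 292° = -2626.71, north 2833 cos 292° = 1061.26
Net east component: -2368.84 m.

-2369 m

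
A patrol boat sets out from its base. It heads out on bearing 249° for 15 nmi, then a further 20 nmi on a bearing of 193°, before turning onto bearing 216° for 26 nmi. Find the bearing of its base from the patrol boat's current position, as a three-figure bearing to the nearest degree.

Leg 1 (249°, 15 nmi): east 15 sin 249° = -14.00, north 15 cos 249° = -5.38
Leg 2 (193°, 20 nmi): east 20 sin 193° = -4.50, north 20 cos 193° = -19.49
Leg 3 (216°, 26 nmi): east 26 sin 216° = -15.28, north 26 cos 216° = -21.03
Net displacement: -33.79 east, -45.90 north. Direction back to start is (33.79, 45.90): bearing = atan2(33.79, 45.90) mod 360° = 36.36° ≈ 036°.

036°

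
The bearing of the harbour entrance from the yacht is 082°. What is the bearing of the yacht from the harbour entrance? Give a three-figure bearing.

262°

Back-bearing = 082° + 180° = 262°.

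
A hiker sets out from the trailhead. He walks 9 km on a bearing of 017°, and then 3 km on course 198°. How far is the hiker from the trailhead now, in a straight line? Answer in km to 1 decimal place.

6.0 km

Leg 1 (017°, 9 km): east 9 sin 17° = 2.63, north 9 cos 17° = 8.61
Leg 2 (198°, 3 km): east 3 sin 198° = -0.93, north 3 cos 198° = -2.85
Net: 1.70 east, 5.75 north. Distance = √((1.70)² + (5.75)²) = 6.001 km.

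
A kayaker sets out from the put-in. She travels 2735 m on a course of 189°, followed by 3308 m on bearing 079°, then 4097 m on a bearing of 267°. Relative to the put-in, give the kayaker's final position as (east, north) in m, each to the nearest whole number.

Leg 1 (189°, 2735 m): east 2735 sin 189° = -427.85, north 2735 cos 189° = -2701.33
Leg 2 (079°, 3308 m): east 3308 sin 79° = 3247.22, north 3308 cos 79° = 631.20
Leg 3 (267°, 4097 m): east 4097 sin 267° = -4091.39, north 4097 cos 267° = -214.42
Summing: -1272.01 m east, -2284.55 m north → (-1272, -2285).

(-1272, -2285)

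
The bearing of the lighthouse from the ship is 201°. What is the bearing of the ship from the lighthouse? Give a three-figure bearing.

021°

Back-bearing = 201° − 180° = 021°.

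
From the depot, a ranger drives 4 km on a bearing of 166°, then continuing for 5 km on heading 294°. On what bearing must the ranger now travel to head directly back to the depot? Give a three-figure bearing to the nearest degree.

063°

Leg 1 (166°, 4 km): east 4 sin 166° = 0.97, north 4 cos 166° = -3.88
Leg 2 (294°, 5 km): east 5 sin 294° = -4.57, north 5 cos 294° = 2.03
Net displacement: -3.60 east, -1.85 north. Direction back to start is (3.60, 1.85): bearing = atan2(3.60, 1.85) mod 360° = 62.83° ≈ 063°.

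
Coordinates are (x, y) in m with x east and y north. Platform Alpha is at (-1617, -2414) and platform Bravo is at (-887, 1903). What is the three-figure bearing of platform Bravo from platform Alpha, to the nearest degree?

Δeast = -887 − -1617 = 730.00; Δnorth = 1903 − -2414 = 4317.00.
Bearing = atan2(Δeast, Δnorth) mod 360° = 9.60° ≈ 010°.

010°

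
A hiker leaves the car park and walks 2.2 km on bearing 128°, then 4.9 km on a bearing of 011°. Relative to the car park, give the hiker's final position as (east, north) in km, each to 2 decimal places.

Leg 1 (128°, 2.2 km): east 2.2 sin 128° = 1.73, north 2.2 cos 128° = -1.35
Leg 2 (011°, 4.9 km): east 4.9 sin 11° = 0.93, north 4.9 cos 11° = 4.81
Summing: 2.67 km east, 3.46 km north → (2.67, 3.46).

(2.67, 3.46)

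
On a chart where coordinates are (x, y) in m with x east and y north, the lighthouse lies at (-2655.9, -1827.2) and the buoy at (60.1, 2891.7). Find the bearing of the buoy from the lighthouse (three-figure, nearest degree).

Δeast = 60.1 − -2655.9 = 2716.00; Δnorth = 2891.7 − -1827.2 = 4718.90.
Bearing = atan2(Δeast, Δnorth) mod 360° = 29.92° ≈ 030°.

030°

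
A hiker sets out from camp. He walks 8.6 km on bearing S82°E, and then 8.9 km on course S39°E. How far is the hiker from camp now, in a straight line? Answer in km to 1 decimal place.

16.3 km

Leg 1 (S82°E, 8.6 km): east 8.6 sin 98° = 8.52, north 8.6 cos 98° = -1.20
Leg 2 (S39°E, 8.9 km): east 8.9 sin 141° = 5.60, north 8.9 cos 141° = -6.92
Net: 14.12 east, -8.11 north. Distance = √((14.12)² + (-8.11)²) = 16.283 km.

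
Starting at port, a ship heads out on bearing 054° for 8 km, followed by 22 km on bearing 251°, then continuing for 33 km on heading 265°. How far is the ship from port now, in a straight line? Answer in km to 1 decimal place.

47.5 km

Leg 1 (054°, 8 km): east 8 sin 54° = 6.47, north 8 cos 54° = 4.70
Leg 2 (251°, 22 km): east 22 sin 251° = -20.80, north 22 cos 251° = -7.16
Leg 3 (265°, 33 km): east 33 sin 265° = -32.87, north 33 cos 265° = -2.88
Net: -47.20 east, -5.34 north. Distance = √((-47.20)² + (-5.34)²) = 47.504 km.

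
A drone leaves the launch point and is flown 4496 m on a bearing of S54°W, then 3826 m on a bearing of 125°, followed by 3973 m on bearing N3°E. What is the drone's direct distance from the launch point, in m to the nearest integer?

918 m

Leg 1 (S54°W, 4496 m): east 4496 sin 234° = -3637.34, north 4496 cos 234° = -2642.68
Leg 2 (125°, 3826 m): east 3826 sin 125° = 3134.08, north 3826 cos 125° = -2194.50
Leg 3 (N3°E, 3973 m): east 3973 sin 3° = 207.93, north 3973 cos 3° = 3967.56
Net: -295.33 east, -869.63 north. Distance = √((-295.33)² + (-869.63)²) = 918.412 m.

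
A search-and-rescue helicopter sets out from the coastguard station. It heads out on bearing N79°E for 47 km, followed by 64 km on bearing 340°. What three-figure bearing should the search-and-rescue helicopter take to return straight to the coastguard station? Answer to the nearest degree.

199°

Leg 1 (N79°E, 47 km): east 47 sin 79° = 46.14, north 47 cos 79° = 8.97
Leg 2 (340°, 64 km): east 64 sin 340° = -21.89, north 64 cos 340° = 60.14
Net displacement: 24.25 east, 69.11 north. Direction back to start is (-24.25, -69.11): bearing = atan2(-24.25, -69.11) mod 360° = 199.33° ≈ 199°.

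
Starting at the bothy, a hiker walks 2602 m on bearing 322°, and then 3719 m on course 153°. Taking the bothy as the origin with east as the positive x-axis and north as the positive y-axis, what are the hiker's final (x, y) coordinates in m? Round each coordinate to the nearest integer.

Leg 1 (322°, 2602 m): east 2602 sin 322° = -1601.95, north 2602 cos 322° = 2050.40
Leg 2 (153°, 3719 m): east 3719 sin 153° = 1688.39, north 3719 cos 153° = -3313.65
Summing: 86.44 m east, -1263.25 m north → (86, -1263).

(86, -1263)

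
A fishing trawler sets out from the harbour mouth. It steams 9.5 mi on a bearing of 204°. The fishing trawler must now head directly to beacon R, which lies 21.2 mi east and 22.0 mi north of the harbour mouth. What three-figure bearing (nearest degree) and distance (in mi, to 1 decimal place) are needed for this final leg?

Leg 1 (204°, 9.5 mi): east 9.5 sin 204° = -3.86, north 9.5 cos 204° = -8.68
Current position: (-3.86, -8.68). Target: (21.2, 22.0). Remaining: Δeast = 25.06, Δnorth = 30.68.
Bearing = atan2(25.06, 30.68) mod 360° = 39.25°; distance = √((25.06)² + (30.68)²) = 39.615 mi.

039°, 39.6 mi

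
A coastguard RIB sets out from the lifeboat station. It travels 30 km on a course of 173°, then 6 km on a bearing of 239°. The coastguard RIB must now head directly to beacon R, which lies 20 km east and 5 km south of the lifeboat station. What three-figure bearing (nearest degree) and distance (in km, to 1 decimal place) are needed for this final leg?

Leg 1 (173°, 30 km): east 30 sin 173° = 3.66, north 30 cos 173° = -29.78
Leg 2 (239°, 6 km): east 6 sin 239° = -5.14, north 6 cos 239° = -3.09
Current position: (-1.49, -32.87). Target: (20, -5). Remaining: Δeast = 21.49, Δnorth = 27.87.
Bearing = atan2(21.49, 27.87) mod 360° = 37.63°; distance = √((21.49)² + (27.87)²) = 35.189 km.

038°, 35.2 km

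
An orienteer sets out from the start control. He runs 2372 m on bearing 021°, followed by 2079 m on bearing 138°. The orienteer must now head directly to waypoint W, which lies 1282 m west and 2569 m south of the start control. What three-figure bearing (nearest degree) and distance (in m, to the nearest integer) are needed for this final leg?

Leg 1 (021°, 2372 m): east 2372 sin 21° = 850.05, north 2372 cos 21° = 2214.45
Leg 2 (138°, 2079 m): east 2079 sin 138° = 1391.12, north 2079 cos 138° = -1545.00
Current position: (2241.17, 669.45). Target: (-1282, -2569). Remaining: Δeast = -3523.17, Δnorth = -3238.45.
Bearing = atan2(-3523.17, -3238.45) mod 360° = 227.41°; distance = √((-3523.17)² + (-3238.45)²) = 4785.428 m.

227°, 4785 m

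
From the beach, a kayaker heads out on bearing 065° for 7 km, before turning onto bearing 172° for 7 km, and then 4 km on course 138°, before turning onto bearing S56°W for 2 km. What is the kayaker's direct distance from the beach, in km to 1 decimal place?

11.6 km

Leg 1 (065°, 7 km): east 7 sin 65° = 6.34, north 7 cos 65° = 2.96
Leg 2 (172°, 7 km): east 7 sin 172° = 0.97, north 7 cos 172° = -6.93
Leg 3 (138°, 4 km): east 4 sin 138° = 2.68, north 4 cos 138° = -2.97
Leg 4 (S56°W, 2 km): east 2 sin 236° = -1.66, north 2 cos 236° = -1.12
Net: 8.34 east, -8.06 north. Distance = √((8.34)² + (-8.06)²) = 11.599 km.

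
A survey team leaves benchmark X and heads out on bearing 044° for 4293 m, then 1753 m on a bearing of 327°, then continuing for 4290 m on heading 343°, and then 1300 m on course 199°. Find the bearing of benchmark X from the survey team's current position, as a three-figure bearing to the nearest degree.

Leg 1 (044°, 4293 m): east 4293 sin 44° = 2982.17, north 4293 cos 44° = 3088.13
Leg 2 (327°, 1753 m): east 1753 sin 327° = -954.75, north 1753 cos 327° = 1470.19
Leg 3 (343°, 4290 m): east 4290 sin 343° = -1254.27, north 4290 cos 343° = 4102.55
Leg 4 (199°, 1300 m): east 1300 sin 199° = -423.24, north 1300 cos 199° = -1229.17
Net displacement: 349.90 east, 7431.69 north. Direction back to start is (-349.90, -7431.69): bearing = atan2(-349.90, -7431.69) mod 360° = 182.70° ≈ 183°.

183°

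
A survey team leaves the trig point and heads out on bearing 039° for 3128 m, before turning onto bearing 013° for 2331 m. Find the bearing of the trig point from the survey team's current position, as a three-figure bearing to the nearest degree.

208°

Leg 1 (039°, 3128 m): east 3128 sin 39° = 1968.51, north 3128 cos 39° = 2430.91
Leg 2 (013°, 2331 m): east 2331 sin 13° = 524.36, north 2331 cos 13° = 2271.26
Net displacement: 2492.88 east, 4702.17 north. Direction back to start is (-2492.88, -4702.17): bearing = atan2(-2492.88, -4702.17) mod 360° = 207.93° ≈ 208°.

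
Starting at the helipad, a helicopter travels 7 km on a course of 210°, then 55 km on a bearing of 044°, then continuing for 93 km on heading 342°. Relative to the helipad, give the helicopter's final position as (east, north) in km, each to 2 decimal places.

(5.97, 121.95)

Leg 1 (210°, 7 km): east 7 sin 210° = -3.50, north 7 cos 210° = -6.06
Leg 2 (044°, 55 km): east 55 sin 44° = 38.21, north 55 cos 44° = 39.56
Leg 3 (342°, 93 km): east 93 sin 342° = -28.74, north 93 cos 342° = 88.45
Summing: 5.97 km east, 121.95 km north → (5.97, 121.95).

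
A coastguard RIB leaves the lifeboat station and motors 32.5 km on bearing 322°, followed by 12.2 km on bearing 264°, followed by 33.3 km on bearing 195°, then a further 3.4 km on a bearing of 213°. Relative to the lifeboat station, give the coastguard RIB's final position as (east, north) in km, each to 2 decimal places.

(-42.61, -10.68)

Leg 1 (322°, 32.5 km): east 32.5 sin 322° = -20.01, north 32.5 cos 322° = 25.61
Leg 2 (264°, 12.2 km): east 12.2 sin 264° = -12.13, north 12.2 cos 264° = -1.28
Leg 3 (195°, 33.3 km): east 33.3 sin 195° = -8.62, north 33.3 cos 195° = -32.17
Leg 4 (213°, 3.4 km): east 3.4 sin 213° = -1.85, north 3.4 cos 213° = -2.85
Summing: -42.61 km east, -10.68 km north → (-42.61, -10.68).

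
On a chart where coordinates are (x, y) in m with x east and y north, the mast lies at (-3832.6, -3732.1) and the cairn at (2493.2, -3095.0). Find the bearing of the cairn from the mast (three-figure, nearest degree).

Δeast = 2493.2 − -3832.6 = 6325.80; Δnorth = -3095.0 − -3732.1 = 637.10.
Bearing = atan2(Δeast, Δnorth) mod 360° = 84.25° ≈ 084°.

084°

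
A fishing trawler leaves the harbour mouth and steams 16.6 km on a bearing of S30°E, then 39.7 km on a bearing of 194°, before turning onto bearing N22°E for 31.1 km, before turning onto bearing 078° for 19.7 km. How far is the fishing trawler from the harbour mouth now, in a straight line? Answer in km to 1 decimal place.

Leg 1 (S30°E, 16.6 km): east 16.6 sin 150° = 8.30, north 16.6 cos 150° = -14.38
Leg 2 (194°, 39.7 km): east 39.7 sin 194° = -9.60, north 39.7 cos 194° = -38.52
Leg 3 (N22°E, 31.1 km): east 31.1 sin 22° = 11.65, north 31.1 cos 22° = 28.84
Leg 4 (078°, 19.7 km): east 19.7 sin 78° = 19.27, north 19.7 cos 78° = 4.10
Net: 29.62 east, -19.97 north. Distance = √((29.62)² + (-19.97)²) = 35.717 km.

35.7 km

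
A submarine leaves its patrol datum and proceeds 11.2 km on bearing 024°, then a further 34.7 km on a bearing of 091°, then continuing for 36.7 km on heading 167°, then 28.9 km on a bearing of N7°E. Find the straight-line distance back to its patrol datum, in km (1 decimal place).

Leg 1 (024°, 11.2 km): east 11.2 sin 24° = 4.56, north 11.2 cos 24° = 10.23
Leg 2 (091°, 34.7 km): east 34.7 sin 91° = 34.69, north 34.7 cos 91° = -0.61
Leg 3 (167°, 36.7 km): east 36.7 sin 167° = 8.26, north 36.7 cos 167° = -35.76
Leg 4 (N7°E, 28.9 km): east 28.9 sin 7° = 3.52, north 28.9 cos 7° = 28.68
Net: 51.03 east, 2.55 north. Distance = √((51.03)² + (2.55)²) = 51.092 km.

51.1 km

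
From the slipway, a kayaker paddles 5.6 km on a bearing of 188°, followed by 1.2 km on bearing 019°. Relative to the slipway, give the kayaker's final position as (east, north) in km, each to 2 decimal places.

(-0.39, -4.41)

Leg 1 (188°, 5.6 km): east 5.6 sin 188° = -0.78, north 5.6 cos 188° = -5.55
Leg 2 (019°, 1.2 km): east 1.2 sin 19° = 0.39, north 1.2 cos 19° = 1.13
Summing: -0.39 km east, -4.41 km north → (-0.39, -4.41).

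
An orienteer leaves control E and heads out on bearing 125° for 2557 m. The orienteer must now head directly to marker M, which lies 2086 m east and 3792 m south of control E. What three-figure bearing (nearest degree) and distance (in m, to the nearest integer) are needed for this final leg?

180°, 2325 m

Leg 1 (125°, 2557 m): east 2557 sin 125° = 2094.57, north 2557 cos 125° = -1466.63
Current position: (2094.57, -1466.63). Target: (2086, -3792). Remaining: Δeast = -8.57, Δnorth = -2325.37.
Bearing = atan2(-8.57, -2325.37) mod 360° = 180.21°; distance = √((-8.57)² + (-2325.37)²) = 2325.381 m.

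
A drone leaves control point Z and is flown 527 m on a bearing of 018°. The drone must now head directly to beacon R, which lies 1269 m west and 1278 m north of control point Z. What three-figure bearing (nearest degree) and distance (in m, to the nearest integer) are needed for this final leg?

298°, 1629 m

Leg 1 (018°, 527 m): east 527 sin 18° = 162.85, north 527 cos 18° = 501.21
Current position: (162.85, 501.21). Target: (-1269, 1278). Remaining: Δeast = -1431.85, Δnorth = 776.79.
Bearing = atan2(-1431.85, 776.79) mod 360° = 298.48°; distance = √((-1431.85)² + (776.79)²) = 1628.990 m.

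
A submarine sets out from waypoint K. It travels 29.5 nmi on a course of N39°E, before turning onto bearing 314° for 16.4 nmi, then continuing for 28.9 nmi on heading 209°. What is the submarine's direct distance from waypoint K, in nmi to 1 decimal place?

Leg 1 (N39°E, 29.5 nmi): east 29.5 sin 39° = 18.56, north 29.5 cos 39° = 22.93
Leg 2 (314°, 16.4 nmi): east 16.4 sin 314° = -11.80, north 16.4 cos 314° = 11.39
Leg 3 (209°, 28.9 nmi): east 28.9 sin 209° = -14.01, north 28.9 cos 209° = -25.28
Net: -7.24 east, 9.04 north. Distance = √((-7.24)² + (9.04)²) = 11.585 nmi.

11.6 nmi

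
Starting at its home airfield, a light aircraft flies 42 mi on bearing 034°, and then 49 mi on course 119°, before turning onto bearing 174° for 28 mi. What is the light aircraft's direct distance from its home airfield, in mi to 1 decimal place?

Leg 1 (034°, 42 mi): east 42 sin 34° = 23.49, north 42 cos 34° = 34.82
Leg 2 (119°, 49 mi): east 49 sin 119° = 42.86, north 49 cos 119° = -23.76
Leg 3 (174°, 28 mi): east 28 sin 174° = 2.93, north 28 cos 174° = -27.85
Net: 69.27 east, -16.78 north. Distance = √((69.27)² + (-16.78)²) = 71.273 mi.

71.3 mi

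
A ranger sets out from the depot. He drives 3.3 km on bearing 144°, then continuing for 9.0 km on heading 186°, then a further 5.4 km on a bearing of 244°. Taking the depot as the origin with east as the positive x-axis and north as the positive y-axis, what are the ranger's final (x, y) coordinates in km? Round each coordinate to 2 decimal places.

Leg 1 (144°, 3.3 km): east 3.3 sin 144° = 1.94, north 3.3 cos 144° = -2.67
Leg 2 (186°, 9.0 km): east 9.0 sin 186° = -0.94, north 9.0 cos 186° = -8.95
Leg 3 (244°, 5.4 km): east 5.4 sin 244° = -4.85, north 5.4 cos 244° = -2.37
Summing: -3.85 km east, -13.99 km north → (-3.85, -13.99).

(-3.85, -13.99)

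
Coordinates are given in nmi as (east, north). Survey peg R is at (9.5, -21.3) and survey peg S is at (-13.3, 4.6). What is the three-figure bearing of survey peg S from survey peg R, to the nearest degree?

Δeast = -13.3 − 9.5 = -22.80; Δnorth = 4.6 − -21.3 = 25.90.
Bearing = atan2(Δeast, Δnorth) mod 360° = 318.64° ≈ 319°.

319°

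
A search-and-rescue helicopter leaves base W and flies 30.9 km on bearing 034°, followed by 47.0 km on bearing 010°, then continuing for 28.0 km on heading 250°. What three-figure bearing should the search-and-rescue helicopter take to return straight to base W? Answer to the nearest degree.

Leg 1 (034°, 30.9 km): east 30.9 sin 34° = 17.28, north 30.9 cos 34° = 25.62
Leg 2 (010°, 47.0 km): east 47.0 sin 10° = 8.16, north 47.0 cos 10° = 46.29
Leg 3 (250°, 28.0 km): east 28.0 sin 250° = -26.31, north 28.0 cos 250° = -9.58
Net displacement: -0.87 east, 62.33 north. Direction back to start is (0.87, -62.33): bearing = atan2(0.87, -62.33) mod 360° = 179.20° ≈ 179°.

179°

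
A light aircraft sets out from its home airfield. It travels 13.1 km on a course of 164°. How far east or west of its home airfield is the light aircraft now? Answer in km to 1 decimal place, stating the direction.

Leg 1 (164°, 13.1 km): east 13.1 sin 164° = 3.61, north 13.1 cos 164° = -12.59
Net east component: 3.61 km.

3.6 km east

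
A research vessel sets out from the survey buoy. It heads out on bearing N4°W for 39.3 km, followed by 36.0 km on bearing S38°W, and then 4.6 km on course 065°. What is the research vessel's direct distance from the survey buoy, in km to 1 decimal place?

Leg 1 (N4°W, 39.3 km): east 39.3 sin 356° = -2.74, north 39.3 cos 356° = 39.20
Leg 2 (S38°W, 36.0 km): east 36.0 sin 218° = -22.16, north 36.0 cos 218° = -28.37
Leg 3 (065°, 4.6 km): east 4.6 sin 65° = 4.17, north 4.6 cos 65° = 1.94
Net: -20.74 east, 12.78 north. Distance = √((-20.74)² + (12.78)²) = 24.358 km.

24.4 km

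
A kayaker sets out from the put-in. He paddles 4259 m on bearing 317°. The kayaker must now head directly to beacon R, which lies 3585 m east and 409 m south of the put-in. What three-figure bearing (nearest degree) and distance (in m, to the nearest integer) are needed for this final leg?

119°, 7385 m

Leg 1 (317°, 4259 m): east 4259 sin 317° = -2904.63, north 4259 cos 317° = 3114.84
Current position: (-2904.63, 3114.84). Target: (3585, -409). Remaining: Δeast = 6489.63, Δnorth = -3523.84.
Bearing = atan2(6489.63, -3523.84) mod 360° = 118.50°; distance = √((6489.63)² + (-3523.84)²) = 7384.628 m.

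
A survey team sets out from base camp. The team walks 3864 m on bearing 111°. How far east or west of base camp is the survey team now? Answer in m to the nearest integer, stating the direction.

3607 m east

Leg 1 (111°, 3864 m): east 3864 sin 111° = 3607.35, north 3864 cos 111° = -1384.73
Net east component: 3607.35 m.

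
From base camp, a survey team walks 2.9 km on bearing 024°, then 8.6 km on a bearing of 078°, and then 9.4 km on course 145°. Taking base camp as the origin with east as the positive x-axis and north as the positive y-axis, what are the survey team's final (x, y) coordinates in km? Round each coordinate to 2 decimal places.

(14.98, -3.26)

Leg 1 (024°, 2.9 km): east 2.9 sin 24° = 1.18, north 2.9 cos 24° = 2.65
Leg 2 (078°, 8.6 km): east 8.6 sin 78° = 8.41, north 8.6 cos 78° = 1.79
Leg 3 (145°, 9.4 km): east 9.4 sin 145° = 5.39, north 9.4 cos 145° = -7.70
Summing: 14.98 km east, -3.26 km north → (14.98, -3.26).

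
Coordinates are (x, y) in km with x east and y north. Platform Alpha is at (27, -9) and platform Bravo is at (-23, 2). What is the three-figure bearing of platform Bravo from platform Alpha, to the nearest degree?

Δeast = -23 − 27 = -50.00; Δnorth = 2 − -9 = 11.00.
Bearing = atan2(Δeast, Δnorth) mod 360° = 282.41° ≈ 282°.

282°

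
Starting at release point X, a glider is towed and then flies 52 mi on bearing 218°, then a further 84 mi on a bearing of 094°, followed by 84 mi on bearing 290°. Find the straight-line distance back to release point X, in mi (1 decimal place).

Leg 1 (218°, 52 mi): east 52 sin 218° = -32.01, north 52 cos 218° = -40.98
Leg 2 (094°, 84 mi): east 84 sin 94° = 83.80, north 84 cos 94° = -5.86
Leg 3 (290°, 84 mi): east 84 sin 290° = -78.93, north 84 cos 290° = 28.73
Net: -27.15 east, -18.11 north. Distance = √((-27.15)² + (-18.11)²) = 32.636 mi.

32.6 mi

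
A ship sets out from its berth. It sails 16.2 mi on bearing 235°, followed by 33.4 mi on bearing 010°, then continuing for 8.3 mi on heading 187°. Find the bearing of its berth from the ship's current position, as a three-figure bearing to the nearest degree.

151°

Leg 1 (235°, 16.2 mi): east 16.2 sin 235° = -13.27, north 16.2 cos 235° = -9.29
Leg 2 (010°, 33.4 mi): east 33.4 sin 10° = 5.80, north 33.4 cos 10° = 32.89
Leg 3 (187°, 8.3 mi): east 8.3 sin 187° = -1.01, north 8.3 cos 187° = -8.24
Net displacement: -8.48 east, 15.36 north. Direction back to start is (8.48, -15.36): bearing = atan2(8.48, -15.36) mod 360° = 151.10° ≈ 151°.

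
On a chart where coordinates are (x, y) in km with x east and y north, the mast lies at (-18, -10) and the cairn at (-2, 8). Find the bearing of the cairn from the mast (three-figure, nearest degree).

Δeast = -2 − -18 = 16.00; Δnorth = 8 − -10 = 18.00.
Bearing = atan2(Δeast, Δnorth) mod 360° = 41.63° ≈ 042°.

042°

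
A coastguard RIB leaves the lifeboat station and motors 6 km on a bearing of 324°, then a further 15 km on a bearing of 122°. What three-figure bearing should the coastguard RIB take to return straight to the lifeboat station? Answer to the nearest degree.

Leg 1 (324°, 6 km): east 6 sin 324° = -3.53, north 6 cos 324° = 4.85
Leg 2 (122°, 15 km): east 15 sin 122° = 12.72, north 15 cos 122° = -7.95
Net displacement: 9.19 east, -3.09 north. Direction back to start is (-9.19, 3.09): bearing = atan2(-9.19, 3.09) mod 360° = 288.60° ≈ 289°.

289°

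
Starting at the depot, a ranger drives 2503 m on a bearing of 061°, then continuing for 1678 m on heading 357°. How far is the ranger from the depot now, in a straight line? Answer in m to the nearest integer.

Leg 1 (061°, 2503 m): east 2503 sin 61° = 2189.17, north 2503 cos 61° = 1213.48
Leg 2 (357°, 1678 m): east 1678 sin 357° = -87.82, north 1678 cos 357° = 1675.70
Net: 2101.35 east, 2889.18 north. Distance = √((2101.35)² + (2889.18)²) = 3572.540 m.

3573 m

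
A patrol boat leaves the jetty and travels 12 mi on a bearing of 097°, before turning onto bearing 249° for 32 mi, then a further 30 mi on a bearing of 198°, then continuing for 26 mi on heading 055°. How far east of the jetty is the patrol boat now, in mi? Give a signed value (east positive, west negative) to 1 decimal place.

-5.9 mi

Leg 1 (097°, 12 mi): east 12 sin 97° = 11.91, north 12 cos 97° = -1.46
Leg 2 (249°, 32 mi): east 32 sin 249° = -29.87, north 32 cos 249° = -11.47
Leg 3 (198°, 30 mi): east 30 sin 198° = -9.27, north 30 cos 198° = -28.53
Leg 4 (055°, 26 mi): east 26 sin 55° = 21.30, north 26 cos 55° = 14.91
Net east component: -5.94 mi.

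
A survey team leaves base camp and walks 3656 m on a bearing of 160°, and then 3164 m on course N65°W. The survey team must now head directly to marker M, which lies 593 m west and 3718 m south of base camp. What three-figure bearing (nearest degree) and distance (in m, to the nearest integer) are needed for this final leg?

148°, 1916 m

Leg 1 (160°, 3656 m): east 3656 sin 160° = 1250.43, north 3656 cos 160° = -3435.52
Leg 2 (N65°W, 3164 m): east 3164 sin 295° = -2867.56, north 3164 cos 295° = 1337.16
Current position: (-1617.13, -2098.35). Target: (-593, -3718). Remaining: Δeast = 1024.13, Δnorth = -1619.65.
Bearing = atan2(1024.13, -1619.65) mod 360° = 147.69°; distance = √((1024.13)² + (-1619.65)²) = 1916.274 m.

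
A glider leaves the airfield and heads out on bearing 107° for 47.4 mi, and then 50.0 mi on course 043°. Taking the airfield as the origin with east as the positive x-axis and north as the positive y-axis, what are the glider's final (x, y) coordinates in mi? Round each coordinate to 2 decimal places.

(79.43, 22.71)

Leg 1 (107°, 47.4 mi): east 47.4 sin 107° = 45.33, north 47.4 cos 107° = -13.86
Leg 2 (043°, 50.0 mi): east 50.0 sin 43° = 34.10, north 50.0 cos 43° = 36.57
Summing: 79.43 mi east, 22.71 mi north → (79.43, 22.71).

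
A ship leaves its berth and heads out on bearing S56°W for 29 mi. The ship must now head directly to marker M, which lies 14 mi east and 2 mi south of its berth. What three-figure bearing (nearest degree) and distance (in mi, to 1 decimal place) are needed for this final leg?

070°, 40.6 mi

Leg 1 (S56°W, 29 mi): east 29 sin 236° = -24.04, north 29 cos 236° = -16.22
Current position: (-24.04, -16.22). Target: (14, -2). Remaining: Δeast = 38.04, Δnorth = 14.22.
Bearing = atan2(38.04, 14.22) mod 360° = 69.51°; distance = √((38.04)² + (14.22)²) = 40.612 mi.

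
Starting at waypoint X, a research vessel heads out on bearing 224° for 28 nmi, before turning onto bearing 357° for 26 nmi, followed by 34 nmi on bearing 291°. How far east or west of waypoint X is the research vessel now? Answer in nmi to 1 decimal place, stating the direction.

Leg 1 (224°, 28 nmi): east 28 sin 224° = -19.45, north 28 cos 224° = -20.14
Leg 2 (357°, 26 nmi): east 26 sin 357° = -1.36, north 26 cos 357° = 25.96
Leg 3 (291°, 34 nmi): east 34 sin 291° = -31.74, north 34 cos 291° = 12.18
Net east component: -52.55 nmi.

52.6 nmi west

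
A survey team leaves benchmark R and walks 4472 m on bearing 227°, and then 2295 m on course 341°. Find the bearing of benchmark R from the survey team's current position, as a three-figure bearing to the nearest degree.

Leg 1 (227°, 4472 m): east 4472 sin 227° = -3270.61, north 4472 cos 227° = -3049.90
Leg 2 (341°, 2295 m): east 2295 sin 341° = -747.18, north 2295 cos 341° = 2169.97
Net displacement: -4017.79 east, -879.93 north. Direction back to start is (4017.79, 879.93): bearing = atan2(4017.79, 879.93) mod 360° = 77.65° ≈ 078°.

078°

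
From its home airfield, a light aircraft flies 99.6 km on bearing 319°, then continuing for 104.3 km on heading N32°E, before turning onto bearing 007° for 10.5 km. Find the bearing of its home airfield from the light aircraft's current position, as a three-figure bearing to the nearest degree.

Leg 1 (319°, 99.6 km): east 99.6 sin 319° = -65.34, north 99.6 cos 319° = 75.17
Leg 2 (N32°E, 104.3 km): east 104.3 sin 32° = 55.27, north 104.3 cos 32° = 88.45
Leg 3 (007°, 10.5 km): east 10.5 sin 7° = 1.28, north 10.5 cos 7° = 10.42
Net displacement: -8.79 east, 174.04 north. Direction back to start is (8.79, -174.04): bearing = atan2(8.79, -174.04) mod 360° = 177.11° ≈ 177°.

177°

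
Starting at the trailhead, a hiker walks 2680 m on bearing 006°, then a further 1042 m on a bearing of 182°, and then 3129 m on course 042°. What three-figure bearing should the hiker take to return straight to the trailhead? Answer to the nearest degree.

211°

Leg 1 (006°, 2680 m): east 2680 sin 6° = 280.14, north 2680 cos 6° = 2665.32
Leg 2 (182°, 1042 m): east 1042 sin 182° = -36.37, north 1042 cos 182° = -1041.37
Leg 3 (042°, 3129 m): east 3129 sin 42° = 2093.71, north 3129 cos 42° = 2325.30
Net displacement: 2337.48 east, 3949.25 north. Direction back to start is (-2337.48, -3949.25): bearing = atan2(-2337.48, -3949.25) mod 360° = 210.62° ≈ 211°.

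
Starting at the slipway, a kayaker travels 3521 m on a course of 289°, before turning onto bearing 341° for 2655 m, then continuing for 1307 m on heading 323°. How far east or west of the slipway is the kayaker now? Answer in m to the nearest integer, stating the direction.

Leg 1 (289°, 3521 m): east 3521 sin 289° = -3329.17, north 3521 cos 289° = 1146.33
Leg 2 (341°, 2655 m): east 2655 sin 341° = -864.38, north 2655 cos 341° = 2510.35
Leg 3 (323°, 1307 m): east 1307 sin 323° = -786.57, north 1307 cos 323° = 1043.82
Net east component: -4980.13 m.

4980 m west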